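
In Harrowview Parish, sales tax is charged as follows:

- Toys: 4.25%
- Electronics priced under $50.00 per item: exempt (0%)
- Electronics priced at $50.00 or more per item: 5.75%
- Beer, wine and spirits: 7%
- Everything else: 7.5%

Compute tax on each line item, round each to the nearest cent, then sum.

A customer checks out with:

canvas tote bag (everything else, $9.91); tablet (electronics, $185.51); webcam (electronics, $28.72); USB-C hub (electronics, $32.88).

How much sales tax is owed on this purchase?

$11.41

Canvas tote bag $9.91: everything else → 7.5% → $0.74
Tablet $185.51: electronics, $50.00 or more → 5.75% → $10.67
Webcam $28.72: electronics, under $50.00 → 0% → $0.00
USB-C hub $32.88: electronics, under $50.00 → 0% → $0.00
Total tax = $0.74 + $10.67 = $11.41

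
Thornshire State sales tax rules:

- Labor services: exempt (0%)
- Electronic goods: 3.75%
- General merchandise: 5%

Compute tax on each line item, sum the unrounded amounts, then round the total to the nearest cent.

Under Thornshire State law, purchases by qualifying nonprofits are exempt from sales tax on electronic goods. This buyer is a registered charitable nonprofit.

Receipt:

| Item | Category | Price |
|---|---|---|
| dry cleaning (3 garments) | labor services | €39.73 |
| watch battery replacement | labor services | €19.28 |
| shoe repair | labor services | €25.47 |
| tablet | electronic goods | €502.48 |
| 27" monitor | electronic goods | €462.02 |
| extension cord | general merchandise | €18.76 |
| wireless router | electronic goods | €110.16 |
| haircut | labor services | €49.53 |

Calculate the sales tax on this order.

Dry cleaning (3 garments) €39.73: labor services → 0% → €0.00
Watch battery replacement €19.28: labor services → 0% → €0.00
Shoe repair €25.47: labor services → 0% → €0.00
Tablet €502.48: electronic goods, buyer-exempt → 0% → €0.00
27" monitor €462.02: electronic goods, buyer-exempt → 0% → €0.00
Extension cord €18.76: general merchandise → 5% → €0.938
Wireless router €110.16: electronic goods, buyer-exempt → 0% → €0.00
Haircut €49.53: labor services → 0% → €0.00
Unrounded tax sum = €0.938 → €0.94

€0.94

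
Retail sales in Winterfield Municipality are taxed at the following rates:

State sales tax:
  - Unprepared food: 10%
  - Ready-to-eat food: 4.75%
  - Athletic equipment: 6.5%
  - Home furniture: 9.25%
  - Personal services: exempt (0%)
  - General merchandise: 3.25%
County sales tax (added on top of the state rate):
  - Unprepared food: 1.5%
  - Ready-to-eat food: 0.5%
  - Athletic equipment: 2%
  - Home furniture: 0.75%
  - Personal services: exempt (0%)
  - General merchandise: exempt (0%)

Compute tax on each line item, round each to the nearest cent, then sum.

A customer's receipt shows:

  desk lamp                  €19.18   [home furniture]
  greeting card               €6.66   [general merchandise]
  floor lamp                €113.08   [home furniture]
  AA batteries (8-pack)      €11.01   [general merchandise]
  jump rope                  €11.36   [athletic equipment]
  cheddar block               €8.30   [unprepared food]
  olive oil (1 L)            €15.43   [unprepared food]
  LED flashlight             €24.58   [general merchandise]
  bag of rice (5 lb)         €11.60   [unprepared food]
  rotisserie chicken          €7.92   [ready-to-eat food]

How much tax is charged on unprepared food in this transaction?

€4.05

Cheddar block €8.30: unprepared food → 10% + 1.5% county = 11.5% → €0.95
Olive oil (1 L) €15.43: unprepared food → 10% + 1.5% county = 11.5% → €1.77
Bag of rice (5 lb) €11.60: unprepared food → 10% + 1.5% county = 11.5% → €1.33
Tax on unprepared food = €0.95 + €1.77 + €1.33 = €4.05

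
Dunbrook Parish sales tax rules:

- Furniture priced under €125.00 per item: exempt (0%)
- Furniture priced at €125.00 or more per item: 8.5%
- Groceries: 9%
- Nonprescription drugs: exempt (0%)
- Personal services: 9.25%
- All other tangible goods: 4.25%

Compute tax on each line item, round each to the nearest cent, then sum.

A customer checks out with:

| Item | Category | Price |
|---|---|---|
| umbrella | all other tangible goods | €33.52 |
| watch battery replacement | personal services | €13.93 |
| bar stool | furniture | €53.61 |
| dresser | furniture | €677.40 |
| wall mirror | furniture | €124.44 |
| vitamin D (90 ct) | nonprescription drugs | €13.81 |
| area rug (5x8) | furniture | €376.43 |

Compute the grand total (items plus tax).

Umbrella €33.52: all other tangible goods → 4.25% → €1.42
Watch battery replacement €13.93: personal services → 9.25% → €1.29
Bar stool €53.61: furniture, under €125.00 → 0% → €0.00
Dresser €677.40: furniture, €125.00 or more → 8.5% → €57.58
Wall mirror €124.44: furniture, under €125.00 → 0% → €0.00
Vitamin D (90 ct) €13.81: nonprescription drugs → 0% → €0.00
Area rug (5x8) €376.43: furniture, €125.00 or more → 8.5% → €32.00
Subtotal = €1293.14; tax = €92.29; total due = €1385.43

€1385.43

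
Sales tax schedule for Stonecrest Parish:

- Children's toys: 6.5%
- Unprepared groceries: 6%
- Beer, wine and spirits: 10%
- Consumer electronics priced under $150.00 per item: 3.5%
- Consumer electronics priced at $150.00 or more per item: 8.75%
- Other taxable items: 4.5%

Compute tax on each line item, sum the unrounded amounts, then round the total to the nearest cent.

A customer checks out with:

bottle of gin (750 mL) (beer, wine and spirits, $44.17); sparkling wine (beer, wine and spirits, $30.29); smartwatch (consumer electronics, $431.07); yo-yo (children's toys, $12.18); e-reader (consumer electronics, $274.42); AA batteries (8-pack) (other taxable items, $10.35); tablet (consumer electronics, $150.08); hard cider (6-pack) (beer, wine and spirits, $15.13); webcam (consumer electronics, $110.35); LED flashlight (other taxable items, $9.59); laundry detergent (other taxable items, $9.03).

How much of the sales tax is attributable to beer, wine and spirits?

$8.96

Bottle of gin (750 mL) $44.17: beer, wine and spirits → 10% → $4.417
Sparkling wine $30.29: beer, wine and spirits → 10% → $3.029
Hard cider (6-pack) $15.13: beer, wine and spirits → 10% → $1.513
Tax on beer, wine and spirits: unrounded sum = $8.959 → $8.96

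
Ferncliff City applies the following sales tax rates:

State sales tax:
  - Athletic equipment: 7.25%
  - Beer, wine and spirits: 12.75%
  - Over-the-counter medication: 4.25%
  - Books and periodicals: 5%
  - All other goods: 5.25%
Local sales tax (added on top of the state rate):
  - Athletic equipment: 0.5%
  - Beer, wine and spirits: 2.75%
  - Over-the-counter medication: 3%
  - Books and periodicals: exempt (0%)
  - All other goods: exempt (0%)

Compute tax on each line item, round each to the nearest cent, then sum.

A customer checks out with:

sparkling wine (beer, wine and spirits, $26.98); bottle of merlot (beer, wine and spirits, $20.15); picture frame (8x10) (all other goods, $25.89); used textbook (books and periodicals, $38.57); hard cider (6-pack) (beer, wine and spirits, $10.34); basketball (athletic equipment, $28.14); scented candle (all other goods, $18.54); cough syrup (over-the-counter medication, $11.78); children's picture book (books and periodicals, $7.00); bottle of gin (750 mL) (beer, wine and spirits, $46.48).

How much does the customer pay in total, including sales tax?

$257.61

Sparkling wine $26.98: beer, wine and spirits → 12.75% + 2.75% local = 15.5% → $4.18
Bottle of merlot $20.15: beer, wine and spirits → 12.75% + 2.75% local = 15.5% → $3.12
Picture frame (8x10) $25.89: all other goods → 5.25% + 0% local = 5.25% → $1.36
Used textbook $38.57: books and periodicals → 5% + 0% local = 5% → $1.93
Hard cider (6-pack) $10.34: beer, wine and spirits → 12.75% + 2.75% local = 15.5% → $1.60
Basketball $28.14: athletic equipment → 7.25% + 0.5% local = 7.75% → $2.18
Scented candle $18.54: all other goods → 5.25% + 0% local = 5.25% → $0.97
Cough syrup $11.78: over-the-counter medication → 4.25% + 3% local = 7.25% → $0.85
Children's picture book $7.00: books and periodicals → 5% + 0% local = 5% → $0.35
Bottle of gin (750 mL) $46.48: beer, wine and spirits → 12.75% + 2.75% local = 15.5% → $7.20
Subtotal = $233.87; tax = $23.74; total due = $257.61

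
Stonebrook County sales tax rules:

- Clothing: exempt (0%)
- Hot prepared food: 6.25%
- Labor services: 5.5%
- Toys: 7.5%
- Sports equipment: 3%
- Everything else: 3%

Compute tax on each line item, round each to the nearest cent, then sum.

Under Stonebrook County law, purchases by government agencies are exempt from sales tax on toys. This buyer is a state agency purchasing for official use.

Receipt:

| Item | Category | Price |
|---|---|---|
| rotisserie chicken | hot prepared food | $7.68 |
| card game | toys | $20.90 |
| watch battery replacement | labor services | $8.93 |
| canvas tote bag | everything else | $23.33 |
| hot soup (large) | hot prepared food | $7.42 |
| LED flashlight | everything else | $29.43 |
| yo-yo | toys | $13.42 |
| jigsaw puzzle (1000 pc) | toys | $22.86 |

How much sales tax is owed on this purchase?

Rotisserie chicken $7.68: hot prepared food → 6.25% → $0.48
Card game $20.90: toys, buyer-exempt → 0% → $0.00
Watch battery replacement $8.93: labor services → 5.5% → $0.49
Canvas tote bag $23.33: everything else → 3% → $0.70
Hot soup (large) $7.42: hot prepared food → 6.25% → $0.46
LED flashlight $29.43: everything else → 3% → $0.88
Yo-yo $13.42: toys, buyer-exempt → 0% → $0.00
Jigsaw puzzle (1000 pc) $22.86: toys, buyer-exempt → 0% → $0.00
Total tax = $0.48 + $0.49 + $0.70 + $0.46 + $0.88 = $3.01

$3.01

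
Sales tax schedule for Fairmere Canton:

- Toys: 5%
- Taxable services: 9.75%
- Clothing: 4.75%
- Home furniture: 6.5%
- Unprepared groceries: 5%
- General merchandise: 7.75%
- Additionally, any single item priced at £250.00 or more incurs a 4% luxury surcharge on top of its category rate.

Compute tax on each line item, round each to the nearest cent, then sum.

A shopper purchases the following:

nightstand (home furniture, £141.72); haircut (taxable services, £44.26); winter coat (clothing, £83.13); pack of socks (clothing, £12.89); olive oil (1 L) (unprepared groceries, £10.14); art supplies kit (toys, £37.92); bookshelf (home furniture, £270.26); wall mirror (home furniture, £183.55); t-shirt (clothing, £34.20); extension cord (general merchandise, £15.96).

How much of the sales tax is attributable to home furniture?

£49.52

Nightstand £141.72: home furniture → 6.5% → £9.21
Bookshelf £270.26: home furniture → 6.5% + 4% surcharge = 10.5% → £28.38
Wall mirror £183.55: home furniture → 6.5% → £11.93
Tax on home furniture = £9.21 + £28.38 + £11.93 = £49.52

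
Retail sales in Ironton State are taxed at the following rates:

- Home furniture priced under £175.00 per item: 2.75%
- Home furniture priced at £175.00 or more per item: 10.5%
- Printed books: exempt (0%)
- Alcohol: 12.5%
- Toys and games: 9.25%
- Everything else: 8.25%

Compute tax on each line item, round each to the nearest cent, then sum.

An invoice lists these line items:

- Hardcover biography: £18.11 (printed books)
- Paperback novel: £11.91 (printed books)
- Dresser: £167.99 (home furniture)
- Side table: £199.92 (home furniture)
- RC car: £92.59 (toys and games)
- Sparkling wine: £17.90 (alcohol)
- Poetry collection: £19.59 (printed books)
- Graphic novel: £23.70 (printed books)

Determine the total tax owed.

Hardcover biography £18.11: printed books → 0% → £0.00
Paperback novel £11.91: printed books → 0% → £0.00
Dresser £167.99: home furniture, under £175.00 → 2.75% → £4.62
Side table £199.92: home furniture, £175.00 or more → 10.5% → £20.99
RC car £92.59: toys and games → 9.25% → £8.56
Sparkling wine £17.90: alcohol → 12.5% → £2.24
Poetry collection £19.59: printed books → 0% → £0.00
Graphic novel £23.70: printed books → 0% → £0.00
Total tax = £4.62 + £20.99 + £8.56 + £2.24 = £36.41

£36.41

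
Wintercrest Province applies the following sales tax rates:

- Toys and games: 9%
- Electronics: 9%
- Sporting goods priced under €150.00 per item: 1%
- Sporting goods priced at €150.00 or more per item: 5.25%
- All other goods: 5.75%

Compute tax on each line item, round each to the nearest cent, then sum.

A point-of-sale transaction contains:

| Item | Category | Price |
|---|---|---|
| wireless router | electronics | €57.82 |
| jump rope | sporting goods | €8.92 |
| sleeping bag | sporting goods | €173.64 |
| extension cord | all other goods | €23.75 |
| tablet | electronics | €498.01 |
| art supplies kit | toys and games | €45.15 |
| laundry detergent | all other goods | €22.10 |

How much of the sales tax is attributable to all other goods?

€2.64

Extension cord €23.75: all other goods → 5.75% → €1.37
Laundry detergent €22.10: all other goods → 5.75% → €1.27
Tax on all other goods = €1.37 + €1.27 = €2.64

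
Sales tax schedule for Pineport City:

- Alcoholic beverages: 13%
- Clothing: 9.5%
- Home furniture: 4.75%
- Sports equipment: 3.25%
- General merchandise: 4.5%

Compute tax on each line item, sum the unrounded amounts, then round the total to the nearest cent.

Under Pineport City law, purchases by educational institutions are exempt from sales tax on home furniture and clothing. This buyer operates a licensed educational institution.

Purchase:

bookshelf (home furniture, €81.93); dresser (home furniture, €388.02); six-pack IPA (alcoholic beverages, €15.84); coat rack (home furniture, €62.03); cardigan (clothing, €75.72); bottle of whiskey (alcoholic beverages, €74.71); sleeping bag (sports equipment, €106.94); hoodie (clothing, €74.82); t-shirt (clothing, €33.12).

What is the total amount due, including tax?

Bookshelf €81.93: home furniture, buyer-exempt → 0% → €0.00
Dresser €388.02: home furniture, buyer-exempt → 0% → €0.00
Six-pack IPA €15.84: alcoholic beverages → 13% → €2.0592
Coat rack €62.03: home furniture, buyer-exempt → 0% → €0.00
Cardigan €75.72: clothing, buyer-exempt → 0% → €0.00
Bottle of whiskey €74.71: alcoholic beverages → 13% → €9.7123
Sleeping bag €106.94: sports equipment → 3.25% → €3.47555
Hoodie €74.82: clothing, buyer-exempt → 0% → €0.00
T-shirt €33.12: clothing, buyer-exempt → 0% → €0.00
Subtotal = €913.13; unrounded tax = €15.24705 → €15.25; total due = €928.38

€928.38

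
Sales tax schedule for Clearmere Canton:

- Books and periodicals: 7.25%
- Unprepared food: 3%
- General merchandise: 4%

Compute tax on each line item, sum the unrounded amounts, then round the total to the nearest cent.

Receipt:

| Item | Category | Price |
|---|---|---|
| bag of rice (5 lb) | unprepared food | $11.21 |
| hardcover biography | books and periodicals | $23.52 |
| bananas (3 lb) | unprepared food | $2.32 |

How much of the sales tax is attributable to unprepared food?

Bag of rice (5 lb) $11.21: unprepared food → 3% → $0.3363
Bananas (3 lb) $2.32: unprepared food → 3% → $0.0696
Tax on unprepared food: unrounded sum = $0.4059 → $0.41

$0.41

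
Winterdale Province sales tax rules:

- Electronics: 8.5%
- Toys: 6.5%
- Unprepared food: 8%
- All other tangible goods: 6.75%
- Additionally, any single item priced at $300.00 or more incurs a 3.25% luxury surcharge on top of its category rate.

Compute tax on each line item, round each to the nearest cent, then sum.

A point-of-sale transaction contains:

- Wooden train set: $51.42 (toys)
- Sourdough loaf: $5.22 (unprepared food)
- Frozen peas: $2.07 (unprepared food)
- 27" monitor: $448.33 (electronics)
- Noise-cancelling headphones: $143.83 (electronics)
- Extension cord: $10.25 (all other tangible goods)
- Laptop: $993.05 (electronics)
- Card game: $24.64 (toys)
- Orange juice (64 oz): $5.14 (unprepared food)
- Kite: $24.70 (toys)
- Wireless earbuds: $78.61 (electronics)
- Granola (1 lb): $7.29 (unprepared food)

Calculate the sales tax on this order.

Wooden train set $51.42: toys → 6.5% → $3.34
Sourdough loaf $5.22: unprepared food → 8% → $0.42
Frozen peas $2.07: unprepared food → 8% → $0.17
27" monitor $448.33: electronics → 8.5% + 3.25% surcharge = 11.75% → $52.68
Noise-cancelling headphones $143.83: electronics → 8.5% → $12.23
Extension cord $10.25: all other tangible goods → 6.75% → $0.69
Laptop $993.05: electronics → 8.5% + 3.25% surcharge = 11.75% → $116.68
Card game $24.64: toys → 6.5% → $1.60
Orange juice (64 oz) $5.14: unprepared food → 8% → $0.41
Kite $24.70: toys → 6.5% → $1.61
Wireless earbuds $78.61: electronics → 8.5% → $6.68
Granola (1 lb) $7.29: unprepared food → 8% → $0.58
Total tax = $3.34 + $0.42 + $0.17 + $52.68 + $12.23 + $0.69 + $116.68 + $1.60 + $0.41 + $1.61 + $6.68 + $0.58 = $197.09

$197.09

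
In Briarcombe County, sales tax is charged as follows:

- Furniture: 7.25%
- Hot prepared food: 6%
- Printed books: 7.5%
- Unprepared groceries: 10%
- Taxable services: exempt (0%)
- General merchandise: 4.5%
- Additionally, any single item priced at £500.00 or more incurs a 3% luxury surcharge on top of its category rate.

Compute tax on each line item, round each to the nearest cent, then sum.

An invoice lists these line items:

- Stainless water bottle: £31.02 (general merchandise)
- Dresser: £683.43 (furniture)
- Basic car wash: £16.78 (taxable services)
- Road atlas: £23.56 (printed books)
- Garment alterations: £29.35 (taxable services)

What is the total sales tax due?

£73.22

Stainless water bottle £31.02: general merchandise → 4.5% → £1.40
Dresser £683.43: furniture → 7.25% + 3% surcharge = 10.25% → £70.05
Basic car wash £16.78: taxable services → 0% → £0.00
Road atlas £23.56: printed books → 7.5% → £1.77
Garment alterations £29.35: taxable services → 0% → £0.00
Total tax = £1.40 + £70.05 + £1.77 = £73.22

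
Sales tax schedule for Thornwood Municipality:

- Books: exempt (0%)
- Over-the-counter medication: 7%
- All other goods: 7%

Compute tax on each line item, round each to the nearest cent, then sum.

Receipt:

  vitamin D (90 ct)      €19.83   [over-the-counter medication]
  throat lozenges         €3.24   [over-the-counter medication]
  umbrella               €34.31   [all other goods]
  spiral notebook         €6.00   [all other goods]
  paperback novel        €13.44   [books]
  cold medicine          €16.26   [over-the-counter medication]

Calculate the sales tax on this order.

€5.58

Vitamin D (90 ct) €19.83: over-the-counter medication → 7% → €1.39
Throat lozenges €3.24: over-the-counter medication → 7% → €0.23
Umbrella €34.31: all other goods → 7% → €2.40
Spiral notebook €6.00: all other goods → 7% → €0.42
Paperback novel €13.44: books → 0% → €0.00
Cold medicine €16.26: over-the-counter medication → 7% → €1.14
Total tax = €1.39 + €0.23 + €2.40 + €0.42 + €1.14 = €5.58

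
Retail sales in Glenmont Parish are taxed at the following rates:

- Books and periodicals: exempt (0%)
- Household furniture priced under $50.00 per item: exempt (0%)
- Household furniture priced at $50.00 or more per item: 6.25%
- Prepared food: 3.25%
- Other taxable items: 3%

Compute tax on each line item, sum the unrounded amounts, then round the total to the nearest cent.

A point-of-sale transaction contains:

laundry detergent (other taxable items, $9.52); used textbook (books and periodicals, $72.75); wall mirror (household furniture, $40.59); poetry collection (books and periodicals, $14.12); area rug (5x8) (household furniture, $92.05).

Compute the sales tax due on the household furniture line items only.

Wall mirror $40.59: household furniture, under $50.00 → 0% → $0.00
Area rug (5x8) $92.05: household furniture, $50.00 or more → 6.25% → $5.753125
Tax on household furniture: unrounded sum = $5.753125 → $5.75

$5.75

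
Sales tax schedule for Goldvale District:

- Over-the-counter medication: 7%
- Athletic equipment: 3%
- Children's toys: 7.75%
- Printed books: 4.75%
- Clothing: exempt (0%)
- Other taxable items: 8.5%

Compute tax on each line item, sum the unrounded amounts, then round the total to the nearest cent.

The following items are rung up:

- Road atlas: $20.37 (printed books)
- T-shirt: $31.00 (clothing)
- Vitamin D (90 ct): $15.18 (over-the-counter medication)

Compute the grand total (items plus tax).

Road atlas $20.37: printed books → 4.75% → $0.967575
T-shirt $31.00: clothing → 0% → $0.00
Vitamin D (90 ct) $15.18: over-the-counter medication → 7% → $1.0626
Subtotal = $66.55; unrounded tax = $2.030175 → $2.03; total due = $68.58

$68.58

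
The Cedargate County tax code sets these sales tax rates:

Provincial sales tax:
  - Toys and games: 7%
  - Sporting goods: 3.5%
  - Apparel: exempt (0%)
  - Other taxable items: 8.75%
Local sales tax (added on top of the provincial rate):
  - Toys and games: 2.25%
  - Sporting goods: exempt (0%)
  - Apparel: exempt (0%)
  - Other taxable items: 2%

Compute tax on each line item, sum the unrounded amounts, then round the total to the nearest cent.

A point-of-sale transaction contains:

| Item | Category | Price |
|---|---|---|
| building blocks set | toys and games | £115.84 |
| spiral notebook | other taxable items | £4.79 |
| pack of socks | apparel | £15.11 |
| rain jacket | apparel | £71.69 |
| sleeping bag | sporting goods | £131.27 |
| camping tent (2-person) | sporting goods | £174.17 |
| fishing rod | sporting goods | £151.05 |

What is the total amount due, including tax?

£691.13

Building blocks set £115.84: toys and games → 7% + 2.25% local = 9.25% → £10.7152
Spiral notebook £4.79: other taxable items → 8.75% + 2% local = 10.75% → £0.514925
Pack of socks £15.11: apparel → 0% + 0% local = 0% → £0.00
Rain jacket £71.69: apparel → 0% + 0% local = 0% → £0.00
Sleeping bag £131.27: sporting goods → 3.5% + 0% local = 3.5% → £4.59445
Camping tent (2-person) £174.17: sporting goods → 3.5% + 0% local = 3.5% → £6.09595
Fishing rod £151.05: sporting goods → 3.5% + 0% local = 3.5% → £5.28675
Subtotal = £663.92; unrounded tax = £27.207275 → £27.21; total due = £691.13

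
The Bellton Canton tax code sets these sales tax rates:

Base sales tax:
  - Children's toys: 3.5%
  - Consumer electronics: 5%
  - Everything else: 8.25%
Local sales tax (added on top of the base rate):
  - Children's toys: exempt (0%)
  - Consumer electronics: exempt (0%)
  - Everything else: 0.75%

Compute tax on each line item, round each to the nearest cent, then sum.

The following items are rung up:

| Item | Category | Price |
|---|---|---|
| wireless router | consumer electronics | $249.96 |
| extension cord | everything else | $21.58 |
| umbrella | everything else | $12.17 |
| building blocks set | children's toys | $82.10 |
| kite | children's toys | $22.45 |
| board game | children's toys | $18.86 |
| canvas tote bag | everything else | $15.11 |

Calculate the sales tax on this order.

Wireless router $249.96: consumer electronics → 5% + 0% local = 5% → $12.50
Extension cord $21.58: everything else → 8.25% + 0.75% local = 9% → $1.94
Umbrella $12.17: everything else → 8.25% + 0.75% local = 9% → $1.10
Building blocks set $82.10: children's toys → 3.5% + 0% local = 3.5% → $2.87
Kite $22.45: children's toys → 3.5% + 0% local = 3.5% → $0.79
Board game $18.86: children's toys → 3.5% + 0% local = 3.5% → $0.66
Canvas tote bag $15.11: everything else → 8.25% + 0.75% local = 9% → $1.36
Total tax = $12.50 + $1.94 + $1.10 + $2.87 + $0.79 + $0.66 + $1.36 = $21.22

$21.22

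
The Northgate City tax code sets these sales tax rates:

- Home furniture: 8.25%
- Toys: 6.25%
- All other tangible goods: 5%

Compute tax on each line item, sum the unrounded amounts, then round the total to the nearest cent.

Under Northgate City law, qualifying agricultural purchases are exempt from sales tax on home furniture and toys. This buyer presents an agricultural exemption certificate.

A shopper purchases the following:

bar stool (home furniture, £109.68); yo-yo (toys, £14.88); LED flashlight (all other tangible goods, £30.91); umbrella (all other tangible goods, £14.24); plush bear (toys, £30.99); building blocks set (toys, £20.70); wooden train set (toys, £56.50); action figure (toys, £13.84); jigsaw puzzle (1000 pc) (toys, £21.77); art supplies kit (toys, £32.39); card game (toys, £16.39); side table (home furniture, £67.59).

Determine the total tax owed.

£2.26

Bar stool £109.68: home furniture, buyer-exempt → 0% → £0.00
Yo-yo £14.88: toys, buyer-exempt → 0% → £0.00
LED flashlight £30.91: all other tangible goods → 5% → £1.5455
Umbrella £14.24: all other tangible goods → 5% → £0.712
Plush bear £30.99: toys, buyer-exempt → 0% → £0.00
Building blocks set £20.70: toys, buyer-exempt → 0% → £0.00
Wooden train set £56.50: toys, buyer-exempt → 0% → £0.00
Action figure £13.84: toys, buyer-exempt → 0% → £0.00
Jigsaw puzzle (1000 pc) £21.77: toys, buyer-exempt → 0% → £0.00
Art supplies kit £32.39: toys, buyer-exempt → 0% → £0.00
Card game £16.39: toys, buyer-exempt → 0% → £0.00
Side table £67.59: home furniture, buyer-exempt → 0% → £0.00
Unrounded tax sum = £2.2575 → £2.26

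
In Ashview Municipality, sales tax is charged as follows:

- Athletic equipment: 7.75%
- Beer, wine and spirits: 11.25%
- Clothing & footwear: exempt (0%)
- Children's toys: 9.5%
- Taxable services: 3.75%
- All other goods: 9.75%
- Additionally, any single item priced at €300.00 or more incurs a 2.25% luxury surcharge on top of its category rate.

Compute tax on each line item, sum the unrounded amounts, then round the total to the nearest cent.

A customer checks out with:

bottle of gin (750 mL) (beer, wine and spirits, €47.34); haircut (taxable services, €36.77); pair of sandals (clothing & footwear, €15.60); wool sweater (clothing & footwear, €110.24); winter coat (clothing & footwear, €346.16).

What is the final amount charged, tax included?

€570.60

Bottle of gin (750 mL) €47.34: beer, wine and spirits → 11.25% → €5.32575
Haircut €36.77: taxable services → 3.75% → €1.378875
Pair of sandals €15.60: clothing & footwear → 0% → €0.00
Wool sweater €110.24: clothing & footwear → 0% → €0.00
Winter coat €346.16: clothing & footwear → 0% + 2.25% surcharge = 2.25% → €7.7886
Subtotal = €556.11; unrounded tax = €14.493225 → €14.49; total due = €570.60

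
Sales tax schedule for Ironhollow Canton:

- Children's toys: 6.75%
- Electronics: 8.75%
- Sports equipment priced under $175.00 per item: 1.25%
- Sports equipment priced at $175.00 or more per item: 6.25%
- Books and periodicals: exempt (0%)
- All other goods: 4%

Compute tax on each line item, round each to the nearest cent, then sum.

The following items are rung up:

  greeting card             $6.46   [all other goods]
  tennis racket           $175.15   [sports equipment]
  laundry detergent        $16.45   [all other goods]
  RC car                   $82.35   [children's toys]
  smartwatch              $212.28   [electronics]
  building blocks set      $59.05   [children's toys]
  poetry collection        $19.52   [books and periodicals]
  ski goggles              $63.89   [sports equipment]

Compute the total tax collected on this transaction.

Greeting card $6.46: all other goods → 4% → $0.26
Tennis racket $175.15: sports equipment, $175.00 or more → 6.25% → $10.95
Laundry detergent $16.45: all other goods → 4% → $0.66
RC car $82.35: children's toys → 6.75% → $5.56
Smartwatch $212.28: electronics → 8.75% → $18.57
Building blocks set $59.05: children's toys → 6.75% → $3.99
Poetry collection $19.52: books and periodicals → 0% → $0.00
Ski goggles $63.89: sports equipment, under $175.00 → 1.25% → $0.80
Total tax = $0.26 + $10.95 + $0.66 + $5.56 + $18.57 + $3.99 + $0.80 = $40.79

$40.79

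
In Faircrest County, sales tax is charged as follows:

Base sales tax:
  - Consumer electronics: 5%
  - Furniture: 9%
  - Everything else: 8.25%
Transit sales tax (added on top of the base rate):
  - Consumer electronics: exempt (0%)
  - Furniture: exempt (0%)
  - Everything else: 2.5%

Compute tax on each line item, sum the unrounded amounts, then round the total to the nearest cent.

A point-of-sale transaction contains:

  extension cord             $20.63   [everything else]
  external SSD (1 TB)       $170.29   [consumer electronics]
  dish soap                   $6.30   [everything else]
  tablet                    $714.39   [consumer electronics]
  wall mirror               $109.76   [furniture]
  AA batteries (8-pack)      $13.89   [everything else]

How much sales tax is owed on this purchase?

Extension cord $20.63: everything else → 8.25% + 2.5% transit = 10.75% → $2.217725
External SSD (1 TB) $170.29: consumer electronics → 5% + 0% transit = 5% → $8.5145
Dish soap $6.30: everything else → 8.25% + 2.5% transit = 10.75% → $0.67725
Tablet $714.39: consumer electronics → 5% + 0% transit = 5% → $35.7195
Wall mirror $109.76: furniture → 9% + 0% transit = 9% → $9.8784
AA batteries (8-pack) $13.89: everything else → 8.25% + 2.5% transit = 10.75% → $1.493175
Unrounded tax sum = $58.50055 → $58.50

$58.50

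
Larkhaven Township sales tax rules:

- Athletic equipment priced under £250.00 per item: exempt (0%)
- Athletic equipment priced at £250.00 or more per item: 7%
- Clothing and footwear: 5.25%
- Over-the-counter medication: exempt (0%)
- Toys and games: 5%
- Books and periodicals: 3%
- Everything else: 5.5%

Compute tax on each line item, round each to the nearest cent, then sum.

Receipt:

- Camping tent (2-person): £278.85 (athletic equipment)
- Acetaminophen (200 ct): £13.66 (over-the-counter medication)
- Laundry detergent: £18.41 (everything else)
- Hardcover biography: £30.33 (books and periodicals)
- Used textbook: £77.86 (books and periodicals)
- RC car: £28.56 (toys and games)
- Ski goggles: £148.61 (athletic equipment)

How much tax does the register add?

£25.21

Camping tent (2-person) £278.85: athletic equipment, £250.00 or more → 7% → £19.52
Acetaminophen (200 ct) £13.66: over-the-counter medication → 0% → £0.00
Laundry detergent £18.41: everything else → 5.5% → £1.01
Hardcover biography £30.33: books and periodicals → 3% → £0.91
Used textbook £77.86: books and periodicals → 3% → £2.34
RC car £28.56: toys and games → 5% → £1.43
Ski goggles £148.61: athletic equipment, under £250.00 → 0% → £0.00
Total tax = £19.52 + £1.01 + £0.91 + £2.34 + £1.43 = £25.21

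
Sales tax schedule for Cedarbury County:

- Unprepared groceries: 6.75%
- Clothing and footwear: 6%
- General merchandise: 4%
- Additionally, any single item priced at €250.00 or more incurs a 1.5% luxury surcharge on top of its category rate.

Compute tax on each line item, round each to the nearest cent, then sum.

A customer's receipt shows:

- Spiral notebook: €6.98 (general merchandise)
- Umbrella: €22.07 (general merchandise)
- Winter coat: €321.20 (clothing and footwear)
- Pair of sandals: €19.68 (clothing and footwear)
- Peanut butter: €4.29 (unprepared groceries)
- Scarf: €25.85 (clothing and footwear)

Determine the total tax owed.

Spiral notebook €6.98: general merchandise → 4% → €0.28
Umbrella €22.07: general merchandise → 4% → €0.88
Winter coat €321.20: clothing and footwear → 6% + 1.5% surcharge = 7.5% → €24.09
Pair of sandals €19.68: clothing and footwear → 6% → €1.18
Peanut butter €4.29: unprepared groceries → 6.75% → €0.29
Scarf €25.85: clothing and footwear → 6% → €1.55
Total tax = €0.28 + €0.88 + €24.09 + €1.18 + €0.29 + €1.55 = €28.27

€28.27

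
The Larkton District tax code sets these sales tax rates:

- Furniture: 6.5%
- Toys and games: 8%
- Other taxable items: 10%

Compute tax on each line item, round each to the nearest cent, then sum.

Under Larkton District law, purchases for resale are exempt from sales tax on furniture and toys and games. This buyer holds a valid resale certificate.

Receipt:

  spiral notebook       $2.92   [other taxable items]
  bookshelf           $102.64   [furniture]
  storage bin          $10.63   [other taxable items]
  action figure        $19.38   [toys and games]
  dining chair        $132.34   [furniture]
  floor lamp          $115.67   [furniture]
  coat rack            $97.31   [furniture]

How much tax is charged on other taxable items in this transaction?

$1.35

Spiral notebook $2.92: other taxable items → 10% → $0.29
Storage bin $10.63: other taxable items → 10% → $1.06
Tax on other taxable items = $0.29 + $1.06 = $1.35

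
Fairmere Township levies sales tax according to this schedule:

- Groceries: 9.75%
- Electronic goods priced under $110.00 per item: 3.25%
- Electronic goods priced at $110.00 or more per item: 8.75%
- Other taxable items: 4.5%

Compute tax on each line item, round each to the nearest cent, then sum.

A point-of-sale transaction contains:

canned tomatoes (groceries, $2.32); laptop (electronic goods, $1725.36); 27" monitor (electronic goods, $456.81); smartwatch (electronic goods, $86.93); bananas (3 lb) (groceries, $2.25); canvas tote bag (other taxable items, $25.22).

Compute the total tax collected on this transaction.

$195.35

Canned tomatoes $2.32: groceries → 9.75% → $0.23
Laptop $1725.36: electronic goods, $110.00 or more → 8.75% → $150.97
27" monitor $456.81: electronic goods, $110.00 or more → 8.75% → $39.97
Smartwatch $86.93: electronic goods, under $110.00 → 3.25% → $2.83
Bananas (3 lb) $2.25: groceries → 9.75% → $0.22
Canvas tote bag $25.22: other taxable items → 4.5% → $1.13
Total tax = $0.23 + $150.97 + $39.97 + $2.83 + $0.22 + $1.13 = $195.35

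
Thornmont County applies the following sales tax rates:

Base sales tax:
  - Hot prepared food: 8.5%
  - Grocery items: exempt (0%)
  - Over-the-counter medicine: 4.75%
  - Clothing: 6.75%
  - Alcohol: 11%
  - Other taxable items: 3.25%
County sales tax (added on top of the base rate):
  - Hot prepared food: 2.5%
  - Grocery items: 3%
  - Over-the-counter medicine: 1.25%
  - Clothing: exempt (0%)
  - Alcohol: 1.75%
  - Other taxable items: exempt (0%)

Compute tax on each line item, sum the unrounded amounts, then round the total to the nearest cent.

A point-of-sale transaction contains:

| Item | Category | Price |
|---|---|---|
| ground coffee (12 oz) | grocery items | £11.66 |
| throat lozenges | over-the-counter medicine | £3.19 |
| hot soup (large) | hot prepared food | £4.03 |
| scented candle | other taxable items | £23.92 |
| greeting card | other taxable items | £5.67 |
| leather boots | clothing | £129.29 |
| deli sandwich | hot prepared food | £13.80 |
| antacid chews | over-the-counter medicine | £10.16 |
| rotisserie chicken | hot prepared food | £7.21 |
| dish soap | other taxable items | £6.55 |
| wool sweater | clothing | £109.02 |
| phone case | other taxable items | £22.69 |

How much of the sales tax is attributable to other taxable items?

£1.91

Scented candle £23.92: other taxable items → 3.25% + 0% county = 3.25% → £0.7774
Greeting card £5.67: other taxable items → 3.25% + 0% county = 3.25% → £0.184275
Dish soap £6.55: other taxable items → 3.25% + 0% county = 3.25% → £0.212875
Phone case £22.69: other taxable items → 3.25% + 0% county = 3.25% → £0.737425
Tax on other taxable items: unrounded sum = £1.911975 → £1.91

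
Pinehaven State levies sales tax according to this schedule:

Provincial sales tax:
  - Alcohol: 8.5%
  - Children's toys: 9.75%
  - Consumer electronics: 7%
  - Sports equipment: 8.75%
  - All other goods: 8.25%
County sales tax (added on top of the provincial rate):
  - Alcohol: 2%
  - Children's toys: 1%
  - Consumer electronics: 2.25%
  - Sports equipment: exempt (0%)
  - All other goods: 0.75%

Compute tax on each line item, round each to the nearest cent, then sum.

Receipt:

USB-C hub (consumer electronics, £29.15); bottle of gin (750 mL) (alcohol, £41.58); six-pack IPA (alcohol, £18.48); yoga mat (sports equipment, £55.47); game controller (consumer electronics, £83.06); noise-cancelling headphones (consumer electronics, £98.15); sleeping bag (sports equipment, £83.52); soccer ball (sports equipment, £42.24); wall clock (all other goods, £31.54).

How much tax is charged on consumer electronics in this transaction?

£19.46

USB-C hub £29.15: consumer electronics → 7% + 2.25% county = 9.25% → £2.70
Game controller £83.06: consumer electronics → 7% + 2.25% county = 9.25% → £7.68
Noise-cancelling headphones £98.15: consumer electronics → 7% + 2.25% county = 9.25% → £9.08
Tax on consumer electronics = £2.70 + £7.68 + £9.08 = £19.46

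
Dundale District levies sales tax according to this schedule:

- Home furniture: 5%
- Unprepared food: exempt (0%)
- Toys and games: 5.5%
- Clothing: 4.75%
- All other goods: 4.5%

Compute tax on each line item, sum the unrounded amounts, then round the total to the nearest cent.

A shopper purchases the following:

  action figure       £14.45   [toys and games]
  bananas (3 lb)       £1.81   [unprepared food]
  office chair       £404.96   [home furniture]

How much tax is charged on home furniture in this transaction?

£20.25

Office chair £404.96: home furniture → 5% → £20.248
Tax on home furniture: unrounded sum = £20.248 → £20.25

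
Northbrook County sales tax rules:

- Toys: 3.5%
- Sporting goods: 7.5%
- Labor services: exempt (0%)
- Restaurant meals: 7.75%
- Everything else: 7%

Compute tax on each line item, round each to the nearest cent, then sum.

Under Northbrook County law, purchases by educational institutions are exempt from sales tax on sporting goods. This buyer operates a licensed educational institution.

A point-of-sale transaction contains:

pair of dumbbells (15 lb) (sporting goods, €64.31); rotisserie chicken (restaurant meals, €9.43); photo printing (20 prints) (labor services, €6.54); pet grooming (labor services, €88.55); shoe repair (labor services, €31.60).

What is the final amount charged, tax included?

Pair of dumbbells (15 lb) €64.31: sporting goods, buyer-exempt → 0% → €0.00
Rotisserie chicken €9.43: restaurant meals → 7.75% → €0.73
Photo printing (20 prints) €6.54: labor services → 0% → €0.00
Pet grooming €88.55: labor services → 0% → €0.00
Shoe repair €31.60: labor services → 0% → €0.00
Subtotal = €200.43; tax = €0.73; total due = €201.16

€201.16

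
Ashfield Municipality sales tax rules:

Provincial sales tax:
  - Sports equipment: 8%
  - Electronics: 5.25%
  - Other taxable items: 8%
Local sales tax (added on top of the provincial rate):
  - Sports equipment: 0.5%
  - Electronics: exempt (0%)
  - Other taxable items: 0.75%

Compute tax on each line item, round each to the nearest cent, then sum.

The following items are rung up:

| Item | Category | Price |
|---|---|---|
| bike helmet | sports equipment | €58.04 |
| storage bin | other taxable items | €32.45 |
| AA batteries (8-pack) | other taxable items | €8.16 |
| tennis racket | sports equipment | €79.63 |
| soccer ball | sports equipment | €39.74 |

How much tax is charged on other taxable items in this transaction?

€3.55

Storage bin €32.45: other taxable items → 8% + 0.75% local = 8.75% → €2.84
AA batteries (8-pack) €8.16: other taxable items → 8% + 0.75% local = 8.75% → €0.71
Tax on other taxable items = €2.84 + €0.71 = €3.55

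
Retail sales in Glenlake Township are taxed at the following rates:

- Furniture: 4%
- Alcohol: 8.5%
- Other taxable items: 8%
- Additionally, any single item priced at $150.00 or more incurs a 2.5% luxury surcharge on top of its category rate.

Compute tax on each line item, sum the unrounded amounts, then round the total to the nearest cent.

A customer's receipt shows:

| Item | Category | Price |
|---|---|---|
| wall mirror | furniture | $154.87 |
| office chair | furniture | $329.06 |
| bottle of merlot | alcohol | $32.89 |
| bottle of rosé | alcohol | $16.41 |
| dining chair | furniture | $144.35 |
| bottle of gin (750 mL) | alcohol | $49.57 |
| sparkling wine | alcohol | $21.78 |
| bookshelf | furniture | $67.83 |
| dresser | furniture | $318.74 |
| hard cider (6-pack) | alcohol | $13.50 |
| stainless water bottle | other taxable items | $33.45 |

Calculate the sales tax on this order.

$74.74

Wall mirror $154.87: furniture → 4% + 2.5% surcharge = 6.5% → $10.06655
Office chair $329.06: furniture → 4% + 2.5% surcharge = 6.5% → $21.3889
Bottle of merlot $32.89: alcohol → 8.5% → $2.79565
Bottle of rosé $16.41: alcohol → 8.5% → $1.39485
Dining chair $144.35: furniture → 4% → $5.774
Bottle of gin (750 mL) $49.57: alcohol → 8.5% → $4.21345
Sparkling wine $21.78: alcohol → 8.5% → $1.8513
Bookshelf $67.83: furniture → 4% → $2.7132
Dresser $318.74: furniture → 4% + 2.5% surcharge = 6.5% → $20.7181
Hard cider (6-pack) $13.50: alcohol → 8.5% → $1.1475
Stainless water bottle $33.45: other taxable items → 8% → $2.676
Unrounded tax sum = $74.7395 → $74.74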